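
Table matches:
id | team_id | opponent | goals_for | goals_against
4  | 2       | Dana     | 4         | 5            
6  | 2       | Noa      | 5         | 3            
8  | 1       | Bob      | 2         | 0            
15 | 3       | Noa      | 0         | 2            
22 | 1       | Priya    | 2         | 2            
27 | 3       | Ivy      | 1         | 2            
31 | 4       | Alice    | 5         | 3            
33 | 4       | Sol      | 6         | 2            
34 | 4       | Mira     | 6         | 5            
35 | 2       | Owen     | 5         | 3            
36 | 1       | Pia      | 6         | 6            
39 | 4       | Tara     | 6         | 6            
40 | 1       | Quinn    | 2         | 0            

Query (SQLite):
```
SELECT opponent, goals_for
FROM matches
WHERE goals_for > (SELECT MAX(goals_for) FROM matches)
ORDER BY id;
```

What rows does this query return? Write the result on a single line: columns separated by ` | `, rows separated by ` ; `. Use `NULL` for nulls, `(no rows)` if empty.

(no rows)

Scalar subquery: MAX(goals_for) over all matches rows = 6.
Keep rows where goals_for > that value.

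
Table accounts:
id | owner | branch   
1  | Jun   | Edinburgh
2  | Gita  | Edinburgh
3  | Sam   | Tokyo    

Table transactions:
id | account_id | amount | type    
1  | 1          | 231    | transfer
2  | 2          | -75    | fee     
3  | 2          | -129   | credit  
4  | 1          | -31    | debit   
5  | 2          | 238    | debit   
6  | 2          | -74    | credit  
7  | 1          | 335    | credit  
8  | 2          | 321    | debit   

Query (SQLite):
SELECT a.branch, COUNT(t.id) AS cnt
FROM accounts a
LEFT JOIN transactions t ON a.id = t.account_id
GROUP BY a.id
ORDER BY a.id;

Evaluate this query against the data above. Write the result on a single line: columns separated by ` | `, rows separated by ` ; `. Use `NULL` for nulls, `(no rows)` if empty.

LEFT JOIN keeps every accounts row; unmatched ones get NULL for transactions columns.
Group by accounts.id and compute COUNT(t.id). COUNT(col) of an all-NULL group is 0.
  1: ids {1, 4, 7} → COUNT(t.id)=3
  2: ids {2, 3, 5, 6, 8} → COUNT(t.id)=5
  3: ids {—} → COUNT(t.id)=0

Edinburgh | 3 ; Edinburgh | 5 ; Tokyo | 0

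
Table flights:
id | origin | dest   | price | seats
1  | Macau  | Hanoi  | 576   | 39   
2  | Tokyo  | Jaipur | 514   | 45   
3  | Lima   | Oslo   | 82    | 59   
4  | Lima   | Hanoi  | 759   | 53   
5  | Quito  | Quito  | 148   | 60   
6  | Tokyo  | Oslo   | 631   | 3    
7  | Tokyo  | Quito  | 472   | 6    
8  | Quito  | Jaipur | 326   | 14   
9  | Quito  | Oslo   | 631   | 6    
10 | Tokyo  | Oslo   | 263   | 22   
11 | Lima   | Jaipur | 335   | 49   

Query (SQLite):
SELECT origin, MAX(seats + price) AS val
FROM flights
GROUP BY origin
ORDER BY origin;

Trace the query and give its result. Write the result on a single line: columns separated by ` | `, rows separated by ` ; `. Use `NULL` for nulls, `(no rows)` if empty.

For each row compute seats + price.
Group by origin; take MAX of the expression per group.
  Lima: ids {3, 4, 11} → MAX(seats + price)=812
  Macau: ids {1} → MAX(seats + price)=615
  Quito: ids {5, 8, 9} → MAX(seats + price)=637
  Tokyo: ids {2, 6, 7, 10} → MAX(seats + price)=634

Lima | 812 ; Macau | 615 ; Quito | 637 ; Tokyo | 634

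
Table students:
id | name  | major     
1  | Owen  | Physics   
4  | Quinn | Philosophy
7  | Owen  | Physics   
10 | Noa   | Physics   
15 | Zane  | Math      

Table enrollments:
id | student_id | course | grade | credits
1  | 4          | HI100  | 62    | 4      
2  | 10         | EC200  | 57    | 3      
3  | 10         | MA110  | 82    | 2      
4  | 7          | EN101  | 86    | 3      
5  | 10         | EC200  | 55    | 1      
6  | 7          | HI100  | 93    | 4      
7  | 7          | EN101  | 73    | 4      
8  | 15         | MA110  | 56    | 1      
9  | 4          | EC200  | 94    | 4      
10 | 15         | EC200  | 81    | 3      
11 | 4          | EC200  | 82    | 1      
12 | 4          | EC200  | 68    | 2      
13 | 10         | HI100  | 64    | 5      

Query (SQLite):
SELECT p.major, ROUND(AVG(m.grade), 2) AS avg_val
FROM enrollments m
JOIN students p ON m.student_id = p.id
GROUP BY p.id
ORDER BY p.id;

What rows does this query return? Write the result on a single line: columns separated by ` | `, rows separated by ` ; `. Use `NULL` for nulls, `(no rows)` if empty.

Join each enrollments row to its students via student_id.
Group joined rows by students.id; compute ROUND(AVG(m.grade), 2) per group.
  4: ids {1, 9, 11, 12} → ROUND(AVG(m.grade), 2)=76.5
  7: ids {4, 6, 7} → ROUND(AVG(m.grade), 2)=84
  10: ids {2, 3, 5, 13} → ROUND(AVG(m.grade), 2)=64.5
  15: ids {8, 10} → ROUND(AVG(m.grade), 2)=68.5

Philosophy | 76.5 ; Physics | 84 ; Physics | 64.5 ; Math | 68.5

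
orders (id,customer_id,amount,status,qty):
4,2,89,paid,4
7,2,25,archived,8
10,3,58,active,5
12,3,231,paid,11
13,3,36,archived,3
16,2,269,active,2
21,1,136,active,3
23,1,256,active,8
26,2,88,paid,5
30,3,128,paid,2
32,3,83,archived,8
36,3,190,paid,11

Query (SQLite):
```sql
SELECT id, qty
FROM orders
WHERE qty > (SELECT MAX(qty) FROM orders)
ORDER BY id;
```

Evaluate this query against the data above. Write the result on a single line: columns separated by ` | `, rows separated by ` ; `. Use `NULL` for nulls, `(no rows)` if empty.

Scalar subquery: MAX(qty) over all orders rows = 11.
Keep rows where qty > that value.

(no rows)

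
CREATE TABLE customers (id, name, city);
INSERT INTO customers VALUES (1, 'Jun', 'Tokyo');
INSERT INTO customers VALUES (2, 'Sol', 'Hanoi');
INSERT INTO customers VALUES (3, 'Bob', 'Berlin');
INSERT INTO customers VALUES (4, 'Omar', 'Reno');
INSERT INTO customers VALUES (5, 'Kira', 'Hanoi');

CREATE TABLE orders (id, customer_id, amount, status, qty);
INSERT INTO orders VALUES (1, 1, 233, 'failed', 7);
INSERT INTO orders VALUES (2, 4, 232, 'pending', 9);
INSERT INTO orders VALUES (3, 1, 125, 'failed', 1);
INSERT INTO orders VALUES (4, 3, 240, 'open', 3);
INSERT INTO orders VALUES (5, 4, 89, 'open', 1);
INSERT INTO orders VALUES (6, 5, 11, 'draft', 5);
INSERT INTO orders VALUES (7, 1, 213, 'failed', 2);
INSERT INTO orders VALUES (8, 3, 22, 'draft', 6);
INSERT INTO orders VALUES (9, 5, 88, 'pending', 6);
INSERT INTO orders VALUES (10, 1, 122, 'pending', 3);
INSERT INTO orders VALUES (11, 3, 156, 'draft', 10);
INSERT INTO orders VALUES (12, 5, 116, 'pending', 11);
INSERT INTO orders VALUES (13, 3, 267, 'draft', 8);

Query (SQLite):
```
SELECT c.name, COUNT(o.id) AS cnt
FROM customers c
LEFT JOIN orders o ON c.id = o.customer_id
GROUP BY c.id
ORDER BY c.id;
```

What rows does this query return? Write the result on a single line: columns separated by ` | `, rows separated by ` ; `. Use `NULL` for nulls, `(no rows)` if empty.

Jun | 4 ; Sol | 0 ; Bob | 4 ; Omar | 2 ; Kira | 3

LEFT JOIN keeps every customers row; unmatched ones get NULL for orders columns.
Group by customers.id and compute COUNT(o.id). COUNT(col) of an all-NULL group is 0.
  1: ids {1, 3, 7, 10} → COUNT(o.id)=4
  2: ids {—} → COUNT(o.id)=0
  3: ids {4, 8, 11, 13} → COUNT(o.id)=4
  4: ids {2, 5} → COUNT(o.id)=2
  5: ids {6, 9, 12} → COUNT(o.id)=3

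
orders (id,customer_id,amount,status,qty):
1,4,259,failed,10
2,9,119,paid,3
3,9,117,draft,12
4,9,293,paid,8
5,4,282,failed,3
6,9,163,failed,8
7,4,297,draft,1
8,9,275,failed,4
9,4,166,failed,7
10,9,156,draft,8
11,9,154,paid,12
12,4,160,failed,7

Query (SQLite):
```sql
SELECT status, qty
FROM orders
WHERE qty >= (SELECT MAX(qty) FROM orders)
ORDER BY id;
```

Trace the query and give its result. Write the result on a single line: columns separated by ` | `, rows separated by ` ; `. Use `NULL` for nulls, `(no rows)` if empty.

Scalar subquery: MAX(qty) over all orders rows = 12.
Keep rows where qty >= that value.

draft | 12 ; paid | 12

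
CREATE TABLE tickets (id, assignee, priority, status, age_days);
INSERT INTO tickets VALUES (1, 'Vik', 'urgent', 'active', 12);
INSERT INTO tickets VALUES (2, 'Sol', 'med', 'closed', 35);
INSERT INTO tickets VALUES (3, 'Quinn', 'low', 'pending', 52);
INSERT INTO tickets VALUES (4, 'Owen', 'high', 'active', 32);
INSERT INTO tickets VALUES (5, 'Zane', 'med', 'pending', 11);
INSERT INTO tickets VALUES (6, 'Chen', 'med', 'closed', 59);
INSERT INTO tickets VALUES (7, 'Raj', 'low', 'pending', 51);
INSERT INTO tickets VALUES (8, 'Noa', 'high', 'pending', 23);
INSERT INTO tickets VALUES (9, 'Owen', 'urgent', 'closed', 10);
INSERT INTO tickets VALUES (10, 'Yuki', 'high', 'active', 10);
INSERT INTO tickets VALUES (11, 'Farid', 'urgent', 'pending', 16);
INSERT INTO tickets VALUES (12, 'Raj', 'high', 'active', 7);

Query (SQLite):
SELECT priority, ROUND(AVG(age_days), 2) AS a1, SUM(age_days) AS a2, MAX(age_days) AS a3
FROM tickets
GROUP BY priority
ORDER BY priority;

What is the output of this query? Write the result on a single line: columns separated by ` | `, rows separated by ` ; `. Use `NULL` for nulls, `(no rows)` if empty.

high | 18 | 72 | 32 ; low | 51.5 | 103 | 52 ; med | 35 | 105 | 59 ; urgent | 12.67 | 38 | 16

Group tickets by priority.
Per group compute: ROUND(AVG(age_days), 2), SUM(age_days), MAX(age_days).
  high: ids {4, 8, 10, 12} → ROUND(AVG(age_days), 2)=18, SUM(age_days)=72, MAX(age_days)=32
  low: ids {3, 7} → ROUND(AVG(age_days), 2)=51.5, SUM(age_days)=103, MAX(age_days)=52
  med: ids {2, 5, 6} → ROUND(AVG(age_days), 2)=35, SUM(age_days)=105, MAX(age_days)=59
  urgent: ids {1, 9, 11} → ROUND(AVG(age_days), 2)=12.67, SUM(age_days)=38, MAX(age_days)=16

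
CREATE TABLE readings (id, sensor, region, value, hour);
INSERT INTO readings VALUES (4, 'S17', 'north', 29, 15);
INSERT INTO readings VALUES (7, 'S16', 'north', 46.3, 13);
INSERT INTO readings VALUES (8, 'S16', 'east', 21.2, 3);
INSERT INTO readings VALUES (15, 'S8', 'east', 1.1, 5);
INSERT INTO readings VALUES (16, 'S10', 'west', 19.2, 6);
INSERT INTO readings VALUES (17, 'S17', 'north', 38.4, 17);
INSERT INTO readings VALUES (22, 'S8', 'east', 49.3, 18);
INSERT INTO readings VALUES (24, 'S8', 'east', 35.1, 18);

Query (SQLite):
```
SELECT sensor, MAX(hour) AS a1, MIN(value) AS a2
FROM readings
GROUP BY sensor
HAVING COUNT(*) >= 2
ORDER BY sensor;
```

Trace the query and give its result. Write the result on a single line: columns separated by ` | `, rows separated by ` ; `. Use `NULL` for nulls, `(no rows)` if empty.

S16 | 13 | 21.2 ; S17 | 17 | 29 ; S8 | 18 | 1.1

Group readings by sensor.
Per group compute: MAX(hour), MIN(value).
HAVING: drop groups with fewer than 2 rows.
  S10: ids {16} → MAX(hour)=6, MIN(value)=19.2
  S16: ids {7, 8} → MAX(hour)=13, MIN(value)=21.2
  S17: ids {4, 17} → MAX(hour)=17, MIN(value)=29
  S8: ids {15, 22, 24} → MAX(hour)=18, MIN(value)=1.1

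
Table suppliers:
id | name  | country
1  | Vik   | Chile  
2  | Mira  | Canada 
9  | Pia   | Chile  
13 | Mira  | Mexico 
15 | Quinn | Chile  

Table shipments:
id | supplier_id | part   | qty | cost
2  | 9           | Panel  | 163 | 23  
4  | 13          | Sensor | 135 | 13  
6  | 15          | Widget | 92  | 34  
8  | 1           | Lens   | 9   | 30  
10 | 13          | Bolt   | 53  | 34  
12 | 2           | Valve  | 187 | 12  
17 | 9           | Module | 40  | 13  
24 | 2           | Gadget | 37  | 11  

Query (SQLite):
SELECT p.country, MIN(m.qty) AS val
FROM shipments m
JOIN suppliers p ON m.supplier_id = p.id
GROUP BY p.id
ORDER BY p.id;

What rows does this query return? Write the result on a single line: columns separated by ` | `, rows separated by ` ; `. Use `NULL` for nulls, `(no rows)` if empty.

Chile | 9 ; Canada | 37 ; Chile | 40 ; Mexico | 53 ; Chile | 92

Join each shipments row to its suppliers via supplier_id.
Group joined rows by suppliers.id; compute MIN(m.qty) per group.
  1: ids {8} → MIN(m.qty)=9
  2: ids {12, 24} → MIN(m.qty)=37
  9: ids {2, 17} → MIN(m.qty)=40
  13: ids {4, 10} → MIN(m.qty)=53
  15: ids {6} → MIN(m.qty)=92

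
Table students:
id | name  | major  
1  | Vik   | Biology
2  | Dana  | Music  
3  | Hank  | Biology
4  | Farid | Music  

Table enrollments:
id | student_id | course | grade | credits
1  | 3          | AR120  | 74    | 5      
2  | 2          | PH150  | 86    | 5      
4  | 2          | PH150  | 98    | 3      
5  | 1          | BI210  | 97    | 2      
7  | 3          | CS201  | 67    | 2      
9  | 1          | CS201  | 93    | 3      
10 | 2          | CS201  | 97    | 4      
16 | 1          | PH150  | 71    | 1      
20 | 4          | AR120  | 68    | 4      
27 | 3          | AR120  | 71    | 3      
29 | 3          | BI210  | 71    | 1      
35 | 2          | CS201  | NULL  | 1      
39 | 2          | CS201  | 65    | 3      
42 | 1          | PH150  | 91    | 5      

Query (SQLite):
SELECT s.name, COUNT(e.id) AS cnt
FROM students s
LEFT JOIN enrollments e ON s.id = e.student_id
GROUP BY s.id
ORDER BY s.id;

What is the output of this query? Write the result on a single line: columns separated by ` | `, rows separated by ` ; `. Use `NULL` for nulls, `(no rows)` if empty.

LEFT JOIN keeps every students row; unmatched ones get NULL for enrollments columns.
Group by students.id and compute COUNT(e.id). COUNT(col) of an all-NULL group is 0.
  1: ids {5, 9, 16, 42} → COUNT(e.id)=4
  2: ids {2, 4, 10, 35, 39} → COUNT(e.id)=5
  3: ids {1, 7, 27, 29} → COUNT(e.id)=4
  4: ids {20} → COUNT(e.id)=1

Vik | 4 ; Dana | 5 ; Hank | 4 ; Farid | 1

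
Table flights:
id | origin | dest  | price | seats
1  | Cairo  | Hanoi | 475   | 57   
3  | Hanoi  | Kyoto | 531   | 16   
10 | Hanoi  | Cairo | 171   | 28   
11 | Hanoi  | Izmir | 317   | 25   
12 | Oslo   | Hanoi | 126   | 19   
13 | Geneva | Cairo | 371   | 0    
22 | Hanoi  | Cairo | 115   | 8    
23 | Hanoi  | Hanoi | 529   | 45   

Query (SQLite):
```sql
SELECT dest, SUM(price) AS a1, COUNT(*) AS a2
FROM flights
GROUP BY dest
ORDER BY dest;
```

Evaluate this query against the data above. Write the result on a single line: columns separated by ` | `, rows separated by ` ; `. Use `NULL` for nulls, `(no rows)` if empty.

Cairo | 657 | 3 ; Hanoi | 1130 | 3 ; Izmir | 317 | 1 ; Kyoto | 531 | 1

Group flights by dest.
Per group compute: SUM(price), COUNT(*).
  Cairo: ids {10, 13, 22} → SUM(price)=657, COUNT(*)=3
  Hanoi: ids {1, 12, 23} → SUM(price)=1130, COUNT(*)=3
  Izmir: ids {11} → SUM(price)=317, COUNT(*)=1
  Kyoto: ids {3} → SUM(price)=531, COUNT(*)=1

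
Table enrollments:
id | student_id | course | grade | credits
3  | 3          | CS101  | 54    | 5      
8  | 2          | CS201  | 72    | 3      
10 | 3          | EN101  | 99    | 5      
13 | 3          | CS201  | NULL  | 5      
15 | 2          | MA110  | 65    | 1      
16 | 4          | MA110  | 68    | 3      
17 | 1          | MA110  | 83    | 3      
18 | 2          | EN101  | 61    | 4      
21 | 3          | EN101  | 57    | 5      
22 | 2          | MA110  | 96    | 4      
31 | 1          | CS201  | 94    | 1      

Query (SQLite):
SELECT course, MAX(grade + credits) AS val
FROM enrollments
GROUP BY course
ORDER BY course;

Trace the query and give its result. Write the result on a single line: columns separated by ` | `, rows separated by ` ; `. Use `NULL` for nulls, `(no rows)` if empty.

For each row compute grade + credits.
Group by course; take MAX of the expression per group.
  CS101: ids {3} → MAX(grade + credits)=59
  CS201: ids {8, 13, 31} → MAX(grade + credits)=95
  EN101: ids {10, 18, 21} → MAX(grade + credits)=104
  MA110: ids {15, 16, 17, 22} → MAX(grade + credits)=100

CS101 | 59 ; CS201 | 95 ; EN101 | 104 ; MA110 | 100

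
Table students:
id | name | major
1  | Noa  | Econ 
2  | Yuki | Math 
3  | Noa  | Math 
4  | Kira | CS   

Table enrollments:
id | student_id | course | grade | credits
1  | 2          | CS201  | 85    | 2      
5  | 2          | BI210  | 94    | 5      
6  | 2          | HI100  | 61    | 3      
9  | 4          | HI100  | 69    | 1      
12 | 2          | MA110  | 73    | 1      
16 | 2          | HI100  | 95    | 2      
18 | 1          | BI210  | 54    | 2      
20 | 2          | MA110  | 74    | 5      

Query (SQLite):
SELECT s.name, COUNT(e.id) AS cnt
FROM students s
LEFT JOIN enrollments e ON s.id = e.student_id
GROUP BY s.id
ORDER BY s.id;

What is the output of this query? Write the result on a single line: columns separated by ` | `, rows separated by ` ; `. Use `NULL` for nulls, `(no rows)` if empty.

LEFT JOIN keeps every students row; unmatched ones get NULL for enrollments columns.
Group by students.id and compute COUNT(e.id). COUNT(col) of an all-NULL group is 0.
  1: ids {18} → COUNT(e.id)=1
  2: ids {1, 5, 6, 12, 16, 20} → COUNT(e.id)=6
  3: ids {—} → COUNT(e.id)=0
  4: ids {9} → COUNT(e.id)=1

Noa | 1 ; Yuki | 6 ; Noa | 0 ; Kira | 1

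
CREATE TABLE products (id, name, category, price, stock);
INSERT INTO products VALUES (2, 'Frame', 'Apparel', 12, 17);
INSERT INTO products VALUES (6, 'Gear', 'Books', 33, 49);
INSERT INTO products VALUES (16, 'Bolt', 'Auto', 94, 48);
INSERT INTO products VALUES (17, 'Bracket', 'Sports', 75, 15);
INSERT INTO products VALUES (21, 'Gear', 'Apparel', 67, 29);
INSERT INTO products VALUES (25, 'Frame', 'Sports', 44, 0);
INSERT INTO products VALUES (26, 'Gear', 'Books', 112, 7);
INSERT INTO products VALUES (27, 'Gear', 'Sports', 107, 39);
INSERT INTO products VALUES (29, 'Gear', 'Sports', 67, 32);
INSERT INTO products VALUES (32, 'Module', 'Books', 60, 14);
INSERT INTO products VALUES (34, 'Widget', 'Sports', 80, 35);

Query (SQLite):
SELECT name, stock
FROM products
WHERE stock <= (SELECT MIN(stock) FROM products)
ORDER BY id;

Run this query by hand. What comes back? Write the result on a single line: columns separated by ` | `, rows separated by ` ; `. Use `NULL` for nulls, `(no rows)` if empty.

Scalar subquery: MIN(stock) over all products rows = 0.
Keep rows where stock <= that value.

Frame | 0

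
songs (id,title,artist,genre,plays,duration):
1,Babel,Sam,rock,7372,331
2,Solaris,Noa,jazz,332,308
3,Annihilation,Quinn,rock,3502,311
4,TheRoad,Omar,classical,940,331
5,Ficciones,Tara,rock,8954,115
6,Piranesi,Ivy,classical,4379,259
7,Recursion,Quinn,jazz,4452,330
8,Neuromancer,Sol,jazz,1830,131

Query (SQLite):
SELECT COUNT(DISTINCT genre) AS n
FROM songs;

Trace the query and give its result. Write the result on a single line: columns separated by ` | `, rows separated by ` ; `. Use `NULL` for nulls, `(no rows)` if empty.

Count distinct non-NULL genre values.

3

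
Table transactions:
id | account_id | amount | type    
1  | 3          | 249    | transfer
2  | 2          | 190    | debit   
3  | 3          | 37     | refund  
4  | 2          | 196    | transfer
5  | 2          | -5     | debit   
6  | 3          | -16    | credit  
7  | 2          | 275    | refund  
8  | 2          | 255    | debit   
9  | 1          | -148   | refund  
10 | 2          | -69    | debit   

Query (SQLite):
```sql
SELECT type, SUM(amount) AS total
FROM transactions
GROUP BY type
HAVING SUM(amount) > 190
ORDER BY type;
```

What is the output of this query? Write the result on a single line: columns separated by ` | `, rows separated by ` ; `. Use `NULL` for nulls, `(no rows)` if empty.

Partition transactions by type; compute SUM(amount) within each group.
HAVING: keep groups where SUM(amount) > 190.
  credit: ids {6} → SUM(amount)=-16
  debit: ids {2, 5, 8, 10} → SUM(amount)=371
  refund: ids {3, 7, 9} → SUM(amount)=164
  transfer: ids {1, 4} → SUM(amount)=445

debit | 371 ; transfer | 445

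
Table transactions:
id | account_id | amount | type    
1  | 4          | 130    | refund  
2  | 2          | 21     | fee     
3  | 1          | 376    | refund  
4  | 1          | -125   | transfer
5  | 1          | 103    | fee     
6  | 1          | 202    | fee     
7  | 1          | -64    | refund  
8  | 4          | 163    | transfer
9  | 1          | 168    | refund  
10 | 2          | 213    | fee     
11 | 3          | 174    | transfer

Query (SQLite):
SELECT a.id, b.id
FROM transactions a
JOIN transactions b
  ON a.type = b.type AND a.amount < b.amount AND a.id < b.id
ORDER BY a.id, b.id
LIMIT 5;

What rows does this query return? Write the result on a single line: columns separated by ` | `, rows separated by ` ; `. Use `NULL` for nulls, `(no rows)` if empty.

1 | 3 ; 1 | 9 ; 2 | 5 ; 2 | 6 ; 2 | 10

Pairs (a,b) with same type, a.amount < b.amount, a.id < b.id.
type groups: fee:{2,5,6,10} refund:{1,3,7,9} transfer:{4,8,11}
Ordered by (a.id, b.id); first 5.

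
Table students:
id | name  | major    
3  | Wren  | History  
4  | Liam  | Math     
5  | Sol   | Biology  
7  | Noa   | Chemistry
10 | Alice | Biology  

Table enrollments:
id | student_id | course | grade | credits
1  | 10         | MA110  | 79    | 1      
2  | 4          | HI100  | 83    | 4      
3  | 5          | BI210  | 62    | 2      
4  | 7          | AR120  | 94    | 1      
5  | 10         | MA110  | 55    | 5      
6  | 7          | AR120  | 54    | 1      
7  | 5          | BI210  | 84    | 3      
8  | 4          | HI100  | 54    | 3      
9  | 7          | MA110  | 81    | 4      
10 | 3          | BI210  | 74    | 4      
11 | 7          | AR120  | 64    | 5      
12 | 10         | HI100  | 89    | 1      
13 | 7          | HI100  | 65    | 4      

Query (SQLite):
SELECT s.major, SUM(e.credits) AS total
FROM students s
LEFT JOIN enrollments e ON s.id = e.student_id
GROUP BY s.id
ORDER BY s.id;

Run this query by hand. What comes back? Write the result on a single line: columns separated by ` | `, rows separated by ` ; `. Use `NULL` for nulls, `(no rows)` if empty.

LEFT JOIN keeps every students row; unmatched ones get NULL for enrollments columns.
Group by students.id and compute SUM(e.credits). SUM over an all-NULL group is NULL.
  3: ids {10} → SUM(e.credits)=4
  4: ids {2, 8} → SUM(e.credits)=7
  5: ids {3, 7} → SUM(e.credits)=5
  7: ids {4, 6, 9, 11, 13} → SUM(e.credits)=15
  10: ids {1, 5, 12} → SUM(e.credits)=7

History | 4 ; Math | 7 ; Biology | 5 ; Chemistry | 15 ; Biology | 7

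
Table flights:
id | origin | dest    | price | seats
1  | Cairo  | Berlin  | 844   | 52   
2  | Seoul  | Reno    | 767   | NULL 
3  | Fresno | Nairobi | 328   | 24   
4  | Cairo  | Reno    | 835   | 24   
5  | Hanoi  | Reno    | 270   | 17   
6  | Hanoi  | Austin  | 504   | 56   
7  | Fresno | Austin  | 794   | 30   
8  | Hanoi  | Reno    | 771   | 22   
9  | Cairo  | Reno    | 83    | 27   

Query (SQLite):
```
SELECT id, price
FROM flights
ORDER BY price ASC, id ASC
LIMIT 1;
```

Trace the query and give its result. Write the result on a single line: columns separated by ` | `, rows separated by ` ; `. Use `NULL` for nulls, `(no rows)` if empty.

Sort by price asc, tiebreak id asc: (83, id=9), (270, id=5), (328, id=3), (504, id=6) …. Take first 1.

9 | 83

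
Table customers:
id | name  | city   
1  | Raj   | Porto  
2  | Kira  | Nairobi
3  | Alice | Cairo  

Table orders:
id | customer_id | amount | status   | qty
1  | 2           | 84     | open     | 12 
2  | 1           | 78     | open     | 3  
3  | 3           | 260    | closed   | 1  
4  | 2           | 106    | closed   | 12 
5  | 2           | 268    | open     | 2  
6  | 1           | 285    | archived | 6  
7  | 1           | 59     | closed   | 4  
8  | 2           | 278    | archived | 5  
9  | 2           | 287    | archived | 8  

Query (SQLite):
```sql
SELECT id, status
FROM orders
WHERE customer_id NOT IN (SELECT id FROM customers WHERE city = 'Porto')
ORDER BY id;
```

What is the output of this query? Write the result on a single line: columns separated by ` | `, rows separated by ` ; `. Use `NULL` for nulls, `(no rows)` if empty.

1 | open ; 3 | closed ; 4 | closed ; 5 | open ; 8 | archived ; 9 | archived

Inner query: customers.id where city = 'Porto'.
Outer: keep orders rows whose customer_id is not in that set.
Inner query → {1}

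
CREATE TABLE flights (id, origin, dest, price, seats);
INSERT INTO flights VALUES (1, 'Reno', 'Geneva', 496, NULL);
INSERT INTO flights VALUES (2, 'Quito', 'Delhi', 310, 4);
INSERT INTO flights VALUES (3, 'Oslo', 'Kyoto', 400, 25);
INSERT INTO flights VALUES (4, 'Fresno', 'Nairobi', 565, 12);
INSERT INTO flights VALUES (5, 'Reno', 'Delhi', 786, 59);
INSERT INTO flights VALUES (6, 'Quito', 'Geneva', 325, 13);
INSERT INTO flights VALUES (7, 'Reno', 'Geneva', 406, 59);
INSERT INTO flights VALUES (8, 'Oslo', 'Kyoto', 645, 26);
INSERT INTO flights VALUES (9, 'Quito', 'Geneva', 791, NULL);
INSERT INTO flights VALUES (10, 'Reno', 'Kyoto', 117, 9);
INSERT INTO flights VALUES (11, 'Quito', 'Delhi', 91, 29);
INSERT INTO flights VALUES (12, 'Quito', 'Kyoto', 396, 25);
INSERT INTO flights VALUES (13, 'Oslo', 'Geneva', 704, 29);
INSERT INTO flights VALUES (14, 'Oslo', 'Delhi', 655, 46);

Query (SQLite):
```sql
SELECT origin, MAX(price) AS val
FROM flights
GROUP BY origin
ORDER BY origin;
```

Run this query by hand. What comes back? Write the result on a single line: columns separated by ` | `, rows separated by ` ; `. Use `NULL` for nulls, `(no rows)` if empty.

Partition flights by origin; compute MAX(price) within each group.
  Fresno: ids {4} → MAX(price)=565
  Oslo: ids {3, 8, 13, 14} → MAX(price)=704
  Quito: ids {2, 6, 9, 11, 12} → MAX(price)=791
  Reno: ids {1, 5, 7, 10} → MAX(price)=786

Fresno | 565 ; Oslo | 704 ; Quito | 791 ; Reno | 786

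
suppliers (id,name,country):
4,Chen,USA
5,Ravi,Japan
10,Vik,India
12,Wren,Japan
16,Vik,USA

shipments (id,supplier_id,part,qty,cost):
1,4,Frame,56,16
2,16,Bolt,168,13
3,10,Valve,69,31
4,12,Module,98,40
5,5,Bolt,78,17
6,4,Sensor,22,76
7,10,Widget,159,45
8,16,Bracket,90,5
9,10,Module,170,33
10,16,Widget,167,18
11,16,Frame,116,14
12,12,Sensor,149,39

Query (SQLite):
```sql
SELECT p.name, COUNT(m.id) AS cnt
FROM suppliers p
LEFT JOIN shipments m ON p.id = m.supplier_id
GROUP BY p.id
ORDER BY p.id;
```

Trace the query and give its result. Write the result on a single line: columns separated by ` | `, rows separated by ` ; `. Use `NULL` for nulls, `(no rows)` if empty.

Chen | 2 ; Ravi | 1 ; Vik | 3 ; Wren | 2 ; Vik | 4

LEFT JOIN keeps every suppliers row; unmatched ones get NULL for shipments columns.
Group by suppliers.id and compute COUNT(m.id). COUNT(col) of an all-NULL group is 0.
  4: ids {1, 6} → COUNT(m.id)=2
  5: ids {5} → COUNT(m.id)=1
  10: ids {3, 7, 9} → COUNT(m.id)=3
  12: ids {4, 12} → COUNT(m.id)=2
  16: ids {2, 8, 10, 11} → COUNT(m.id)=4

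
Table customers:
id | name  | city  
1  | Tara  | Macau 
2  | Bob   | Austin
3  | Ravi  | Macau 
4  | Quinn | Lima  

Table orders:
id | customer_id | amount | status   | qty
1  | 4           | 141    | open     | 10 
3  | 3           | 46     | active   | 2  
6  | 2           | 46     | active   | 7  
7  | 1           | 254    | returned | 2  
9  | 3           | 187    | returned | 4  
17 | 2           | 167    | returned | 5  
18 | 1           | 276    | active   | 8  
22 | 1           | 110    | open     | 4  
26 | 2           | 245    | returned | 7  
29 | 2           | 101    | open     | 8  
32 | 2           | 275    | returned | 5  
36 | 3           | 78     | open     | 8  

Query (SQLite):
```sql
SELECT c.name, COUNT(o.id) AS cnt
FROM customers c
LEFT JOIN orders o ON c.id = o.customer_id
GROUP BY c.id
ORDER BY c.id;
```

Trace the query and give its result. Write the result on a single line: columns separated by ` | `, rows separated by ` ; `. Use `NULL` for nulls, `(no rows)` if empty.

Tara | 3 ; Bob | 5 ; Ravi | 3 ; Quinn | 1

LEFT JOIN keeps every customers row; unmatched ones get NULL for orders columns.
Group by customers.id and compute COUNT(o.id). COUNT(col) of an all-NULL group is 0.
  1: ids {7, 18, 22} → COUNT(o.id)=3
  2: ids {6, 17, 26, 29, 32} → COUNT(o.id)=5
  3: ids {3, 9, 36} → COUNT(o.id)=3
  4: ids {1} → COUNT(o.id)=1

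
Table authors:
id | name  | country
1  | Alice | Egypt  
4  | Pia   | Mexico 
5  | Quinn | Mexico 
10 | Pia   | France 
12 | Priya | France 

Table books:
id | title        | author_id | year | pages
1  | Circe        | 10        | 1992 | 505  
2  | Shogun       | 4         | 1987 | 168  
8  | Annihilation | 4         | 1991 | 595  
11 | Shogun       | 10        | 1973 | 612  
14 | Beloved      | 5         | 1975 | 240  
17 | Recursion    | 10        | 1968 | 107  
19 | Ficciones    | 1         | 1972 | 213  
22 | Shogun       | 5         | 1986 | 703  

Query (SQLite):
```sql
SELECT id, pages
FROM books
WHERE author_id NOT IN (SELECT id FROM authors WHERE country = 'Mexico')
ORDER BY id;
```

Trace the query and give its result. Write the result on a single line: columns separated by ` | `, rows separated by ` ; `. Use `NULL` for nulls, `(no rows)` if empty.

1 | 505 ; 11 | 612 ; 17 | 107 ; 19 | 213

Inner query: authors.id where country = 'Mexico'.
Outer: keep books rows whose author_id is not in that set.
Inner query → {4, 5}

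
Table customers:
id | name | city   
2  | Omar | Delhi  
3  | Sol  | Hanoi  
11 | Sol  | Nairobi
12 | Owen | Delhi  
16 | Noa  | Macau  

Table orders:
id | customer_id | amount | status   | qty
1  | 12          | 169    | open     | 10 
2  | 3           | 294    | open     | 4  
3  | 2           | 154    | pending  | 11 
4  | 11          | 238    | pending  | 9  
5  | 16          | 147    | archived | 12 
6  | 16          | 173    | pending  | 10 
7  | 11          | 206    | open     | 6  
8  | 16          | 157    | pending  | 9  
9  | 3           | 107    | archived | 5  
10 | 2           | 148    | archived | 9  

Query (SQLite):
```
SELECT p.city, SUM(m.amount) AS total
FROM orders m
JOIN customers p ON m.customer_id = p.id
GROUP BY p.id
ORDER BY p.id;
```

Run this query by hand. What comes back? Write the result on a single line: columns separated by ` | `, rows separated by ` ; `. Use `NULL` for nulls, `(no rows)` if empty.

Delhi | 302 ; Hanoi | 401 ; Nairobi | 444 ; Delhi | 169 ; Macau | 477

Join each orders row to its customers via customer_id.
Group joined rows by customers.id; compute SUM(m.amount) per group.
  2: ids {3, 10} → SUM(m.amount)=302
  3: ids {2, 9} → SUM(m.amount)=401
  11: ids {4, 7} → SUM(m.amount)=444
  12: ids {1} → SUM(m.amount)=169
  16: ids {5, 6, 8} → SUM(m.amount)=477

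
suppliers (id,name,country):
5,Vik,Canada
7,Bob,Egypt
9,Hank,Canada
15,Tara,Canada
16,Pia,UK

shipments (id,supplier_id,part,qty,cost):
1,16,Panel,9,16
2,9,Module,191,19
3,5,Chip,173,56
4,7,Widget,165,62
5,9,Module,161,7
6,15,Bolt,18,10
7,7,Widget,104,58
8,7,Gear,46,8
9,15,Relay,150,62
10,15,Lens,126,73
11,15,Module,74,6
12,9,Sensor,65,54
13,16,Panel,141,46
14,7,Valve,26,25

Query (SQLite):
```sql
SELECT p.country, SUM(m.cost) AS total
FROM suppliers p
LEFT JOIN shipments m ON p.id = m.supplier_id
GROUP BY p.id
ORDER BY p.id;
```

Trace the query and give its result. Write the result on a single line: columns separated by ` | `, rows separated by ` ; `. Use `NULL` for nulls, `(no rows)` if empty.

LEFT JOIN keeps every suppliers row; unmatched ones get NULL for shipments columns.
Group by suppliers.id and compute SUM(m.cost). SUM over an all-NULL group is NULL.
  5: ids {3} → SUM(m.cost)=56
  7: ids {4, 7, 8, 14} → SUM(m.cost)=153
  9: ids {2, 5, 12} → SUM(m.cost)=80
  15: ids {6, 9, 10, 11} → SUM(m.cost)=151
  16: ids {1, 13} → SUM(m.cost)=62

Canada | 56 ; Egypt | 153 ; Canada | 80 ; Canada | 151 ; UK | 62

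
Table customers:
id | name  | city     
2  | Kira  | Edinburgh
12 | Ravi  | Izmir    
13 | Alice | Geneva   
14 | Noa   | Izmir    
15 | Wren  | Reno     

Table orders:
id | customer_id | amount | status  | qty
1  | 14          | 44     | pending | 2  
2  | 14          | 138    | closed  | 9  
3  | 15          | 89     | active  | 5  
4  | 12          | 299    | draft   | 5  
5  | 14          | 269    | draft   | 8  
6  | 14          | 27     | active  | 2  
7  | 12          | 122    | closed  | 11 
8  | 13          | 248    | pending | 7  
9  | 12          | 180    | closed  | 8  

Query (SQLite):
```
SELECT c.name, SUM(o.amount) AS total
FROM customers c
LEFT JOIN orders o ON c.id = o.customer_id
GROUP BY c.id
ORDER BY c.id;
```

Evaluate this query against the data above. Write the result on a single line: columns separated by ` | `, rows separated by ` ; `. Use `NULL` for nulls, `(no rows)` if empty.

Kira | NULL ; Ravi | 601 ; Alice | 248 ; Noa | 478 ; Wren | 89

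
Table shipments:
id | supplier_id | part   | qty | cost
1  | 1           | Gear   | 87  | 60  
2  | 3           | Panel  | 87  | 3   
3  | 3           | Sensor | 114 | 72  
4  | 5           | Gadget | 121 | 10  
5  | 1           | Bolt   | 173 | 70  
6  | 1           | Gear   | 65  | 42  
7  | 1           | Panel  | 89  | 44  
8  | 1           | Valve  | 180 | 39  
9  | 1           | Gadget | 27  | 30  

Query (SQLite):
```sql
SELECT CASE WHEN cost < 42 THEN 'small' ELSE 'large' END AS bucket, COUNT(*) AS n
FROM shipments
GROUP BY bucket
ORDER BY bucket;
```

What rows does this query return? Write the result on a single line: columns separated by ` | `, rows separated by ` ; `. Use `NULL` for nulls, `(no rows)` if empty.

Bucket rows by cost < 42 → 'small' else 'large'; count each bucket.

large | 5 ; small | 4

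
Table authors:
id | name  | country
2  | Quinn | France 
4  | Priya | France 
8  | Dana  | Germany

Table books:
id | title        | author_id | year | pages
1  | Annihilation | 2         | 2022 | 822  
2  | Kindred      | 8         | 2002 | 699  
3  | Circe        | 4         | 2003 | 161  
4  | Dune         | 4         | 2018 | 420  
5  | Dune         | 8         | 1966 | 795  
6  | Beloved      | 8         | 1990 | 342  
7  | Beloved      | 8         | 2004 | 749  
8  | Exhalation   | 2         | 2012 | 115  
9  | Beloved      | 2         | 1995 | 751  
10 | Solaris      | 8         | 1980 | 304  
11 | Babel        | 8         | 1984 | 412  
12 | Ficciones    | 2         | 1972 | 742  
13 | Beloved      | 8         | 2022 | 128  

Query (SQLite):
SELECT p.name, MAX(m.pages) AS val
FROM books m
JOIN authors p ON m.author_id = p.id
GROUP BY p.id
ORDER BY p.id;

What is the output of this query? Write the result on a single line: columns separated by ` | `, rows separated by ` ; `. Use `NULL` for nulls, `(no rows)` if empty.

Quinn | 822 ; Priya | 420 ; Dana | 795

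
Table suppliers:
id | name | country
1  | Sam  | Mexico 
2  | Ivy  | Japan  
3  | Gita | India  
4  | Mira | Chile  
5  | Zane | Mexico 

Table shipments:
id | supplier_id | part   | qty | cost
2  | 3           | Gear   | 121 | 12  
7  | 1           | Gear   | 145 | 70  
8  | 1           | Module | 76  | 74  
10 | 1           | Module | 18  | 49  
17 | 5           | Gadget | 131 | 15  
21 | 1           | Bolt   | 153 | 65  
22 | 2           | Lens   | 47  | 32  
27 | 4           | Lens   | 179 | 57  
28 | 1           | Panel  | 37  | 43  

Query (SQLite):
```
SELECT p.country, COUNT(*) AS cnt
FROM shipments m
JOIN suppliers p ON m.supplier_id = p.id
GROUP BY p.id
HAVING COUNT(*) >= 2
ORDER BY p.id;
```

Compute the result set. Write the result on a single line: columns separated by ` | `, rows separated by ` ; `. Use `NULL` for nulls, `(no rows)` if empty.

Join each shipments row to its suppliers via supplier_id.
Group joined rows by suppliers.id; compute COUNT(*) per group.
HAVING: keep groups with count ≥ 2.
  1: ids {7, 8, 10, 21, 28} → COUNT(*)=5
  2: ids {22} → COUNT(*)=1
  3: ids {2} → COUNT(*)=1
  4: ids {27} → COUNT(*)=1
  5: ids {17} → COUNT(*)=1

Mexico | 5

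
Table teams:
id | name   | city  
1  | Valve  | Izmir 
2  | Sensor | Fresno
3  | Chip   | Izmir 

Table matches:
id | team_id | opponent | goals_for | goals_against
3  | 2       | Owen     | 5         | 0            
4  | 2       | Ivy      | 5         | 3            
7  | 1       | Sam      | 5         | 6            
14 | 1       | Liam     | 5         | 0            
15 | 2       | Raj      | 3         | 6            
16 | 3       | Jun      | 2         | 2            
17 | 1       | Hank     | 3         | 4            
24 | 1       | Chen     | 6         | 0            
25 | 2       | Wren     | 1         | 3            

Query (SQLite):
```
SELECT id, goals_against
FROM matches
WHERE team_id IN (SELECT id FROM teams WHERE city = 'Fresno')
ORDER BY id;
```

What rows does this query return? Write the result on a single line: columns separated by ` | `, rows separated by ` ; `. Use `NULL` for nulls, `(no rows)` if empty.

3 | 0 ; 4 | 3 ; 15 | 6 ; 25 | 3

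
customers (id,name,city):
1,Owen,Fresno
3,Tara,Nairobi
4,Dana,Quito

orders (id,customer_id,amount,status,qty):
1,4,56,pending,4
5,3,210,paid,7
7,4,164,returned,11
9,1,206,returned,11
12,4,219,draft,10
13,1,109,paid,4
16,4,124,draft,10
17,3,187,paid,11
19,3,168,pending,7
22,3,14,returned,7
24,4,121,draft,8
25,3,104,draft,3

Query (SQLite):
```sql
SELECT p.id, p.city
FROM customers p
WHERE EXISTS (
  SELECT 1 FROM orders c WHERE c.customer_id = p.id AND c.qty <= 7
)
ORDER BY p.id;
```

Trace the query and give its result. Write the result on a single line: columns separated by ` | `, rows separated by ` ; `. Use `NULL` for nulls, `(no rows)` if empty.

1 | Fresno ; 3 | Nairobi ; 4 | Quito

For each customers row, check whether any orders with matching customer_id has qty <= 7.
Keep rows where that is true.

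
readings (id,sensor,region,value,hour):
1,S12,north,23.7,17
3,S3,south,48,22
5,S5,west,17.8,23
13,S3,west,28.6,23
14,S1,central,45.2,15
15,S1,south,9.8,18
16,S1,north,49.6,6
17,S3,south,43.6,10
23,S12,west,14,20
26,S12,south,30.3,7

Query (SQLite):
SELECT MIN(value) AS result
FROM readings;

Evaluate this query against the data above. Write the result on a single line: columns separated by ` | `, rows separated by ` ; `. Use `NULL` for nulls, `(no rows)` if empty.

9.8

All value values: [23.7, 48, 17.8, 28.6, 45.2, 9.8, 49.6, 43.6, 14, 30.3].
MIN of non-NULL values = 9.8.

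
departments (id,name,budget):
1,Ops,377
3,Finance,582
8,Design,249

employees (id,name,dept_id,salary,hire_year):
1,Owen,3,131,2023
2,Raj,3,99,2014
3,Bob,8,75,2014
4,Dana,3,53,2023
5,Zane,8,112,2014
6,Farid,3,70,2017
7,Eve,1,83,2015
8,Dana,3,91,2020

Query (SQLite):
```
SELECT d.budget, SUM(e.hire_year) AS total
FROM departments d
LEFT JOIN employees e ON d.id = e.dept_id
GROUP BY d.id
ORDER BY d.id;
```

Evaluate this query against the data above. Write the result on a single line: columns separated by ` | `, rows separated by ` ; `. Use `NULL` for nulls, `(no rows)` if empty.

377 | 2015 ; 582 | 10097 ; 249 | 4028

LEFT JOIN keeps every departments row; unmatched ones get NULL for employees columns.
Group by departments.id and compute SUM(e.hire_year). SUM over an all-NULL group is NULL.
  1: ids {7} → SUM(e.hire_year)=2015
  3: ids {1, 2, 4, 6, 8} → SUM(e.hire_year)=10097
  8: ids {3, 5} → SUM(e.hire_year)=4028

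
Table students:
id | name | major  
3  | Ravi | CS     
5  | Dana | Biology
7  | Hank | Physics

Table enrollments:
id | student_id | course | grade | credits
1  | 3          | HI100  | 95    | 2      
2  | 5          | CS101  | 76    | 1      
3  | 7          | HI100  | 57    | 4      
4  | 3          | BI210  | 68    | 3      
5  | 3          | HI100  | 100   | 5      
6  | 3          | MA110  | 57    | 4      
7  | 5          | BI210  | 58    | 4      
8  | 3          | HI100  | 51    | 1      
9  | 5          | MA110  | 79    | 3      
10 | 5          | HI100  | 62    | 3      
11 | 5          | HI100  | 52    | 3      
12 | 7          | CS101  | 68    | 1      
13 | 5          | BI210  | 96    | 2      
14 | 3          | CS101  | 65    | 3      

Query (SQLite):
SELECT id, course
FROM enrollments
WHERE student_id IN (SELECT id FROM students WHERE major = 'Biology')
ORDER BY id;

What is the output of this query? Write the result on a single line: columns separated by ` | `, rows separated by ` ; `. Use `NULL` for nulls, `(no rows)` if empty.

2 | CS101 ; 7 | BI210 ; 9 | MA110 ; 10 | HI100 ; 11 | HI100 ; 13 | BI210

Inner query: students.id where major = 'Biology'.
Outer: keep enrollments rows whose student_id is in that set.
Inner query → {5}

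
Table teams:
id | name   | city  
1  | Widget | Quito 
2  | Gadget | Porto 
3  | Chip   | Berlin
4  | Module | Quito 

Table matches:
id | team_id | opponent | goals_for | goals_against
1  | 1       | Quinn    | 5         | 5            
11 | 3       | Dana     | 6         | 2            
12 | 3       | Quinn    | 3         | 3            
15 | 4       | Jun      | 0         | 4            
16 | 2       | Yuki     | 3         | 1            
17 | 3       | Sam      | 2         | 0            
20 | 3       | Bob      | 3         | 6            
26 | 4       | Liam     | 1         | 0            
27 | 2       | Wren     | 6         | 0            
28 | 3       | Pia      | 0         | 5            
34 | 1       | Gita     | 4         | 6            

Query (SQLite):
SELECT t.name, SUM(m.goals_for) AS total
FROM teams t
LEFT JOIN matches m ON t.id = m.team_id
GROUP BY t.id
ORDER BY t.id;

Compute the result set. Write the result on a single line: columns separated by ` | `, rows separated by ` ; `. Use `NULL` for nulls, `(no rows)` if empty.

LEFT JOIN keeps every teams row; unmatched ones get NULL for matches columns.
Group by teams.id and compute SUM(m.goals_for). SUM over an all-NULL group is NULL.
  1: ids {1, 34} → SUM(m.goals_for)=9
  2: ids {16, 27} → SUM(m.goals_for)=9
  3: ids {11, 12, 17, 20, 28} → SUM(m.goals_for)=14
  4: ids {15, 26} → SUM(m.goals_for)=1

Widget | 9 ; Gadget | 9 ; Chip | 14 ; Module | 1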